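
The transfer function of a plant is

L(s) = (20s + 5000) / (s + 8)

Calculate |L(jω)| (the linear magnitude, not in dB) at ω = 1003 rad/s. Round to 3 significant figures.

20.6

Substitute s = j1003:
Numerator: 20(j1003) + 5000 = 5000 + j20060
Denominator: (j1003) + 8 = 8 + j1003
|N| = √(5000² + 20060²) ≈ 20674, ∠N ≈ 76.00°
|D| = √(8² + 1003²) ≈ 1003, ∠D ≈ 89.54°
|L| = 20674 / 1003 ≈ 20.612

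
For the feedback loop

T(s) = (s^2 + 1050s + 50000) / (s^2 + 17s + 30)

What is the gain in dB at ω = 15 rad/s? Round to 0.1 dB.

44.2 dB

Substitute s = j15:
Numerator: (j15)^2 + 1050(j15) + 50000 = 49775 + j15750
Denominator: (j15)^2 + 17(j15) + 30 = -195 + j255
|N| = √(49775² + 15750²) ≈ 52207, ∠N ≈ 17.56°
|D| = √(195² + 255²) ≈ 321.01, ∠D ≈ 127.41°
|T| = 52207 / 321.01 ≈ 162.63
Gain = 20 log₁₀(162.63) ≈ 44.22 dB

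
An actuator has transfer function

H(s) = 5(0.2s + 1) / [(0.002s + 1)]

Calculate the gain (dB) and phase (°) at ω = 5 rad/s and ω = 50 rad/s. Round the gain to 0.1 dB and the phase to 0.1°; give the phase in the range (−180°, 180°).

ω = 5: 17.0 dB, 44.4°; ω = 50: 34.0 dB, 78.6°

At ω = 5 rad/s:
zero (1 + j5·0.2) = 1 + j1 → |·| ≈ 1.4142, ∠ ≈ 45.00°
pole (1 + j5·0.002) = 1 + j0.01 → |·| ≈ 1, ∠ ≈ 0.57°
|H| = 5 · 1.4142 / (1) ≈ 7.071
Gain = 20 log₁₀(7.071) ≈ 16.99 dB
∠H = (45.00°) − (0.57°) = 44.43°

At ω = 50 rad/s:
zero (1 + j50·0.2) = 1 + j10 → |·| ≈ 10.05, ∠ ≈ 84.29°
pole (1 + j50·0.002) = 1 + j0.1 → |·| ≈ 1.005, ∠ ≈ 5.71°
|H| = 5 · 10.05 / (1.005) ≈ 50
Gain = 20 log₁₀(50) ≈ 33.98 dB
∠H = (84.29°) − (5.71°) = 78.58°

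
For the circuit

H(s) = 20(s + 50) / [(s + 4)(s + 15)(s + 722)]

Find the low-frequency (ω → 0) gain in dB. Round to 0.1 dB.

-32.7 dB

H(0) = 20·50 / (4·15·722) ≈ 0.023084
20 log₁₀(0.023084) ≈ -32.73 dB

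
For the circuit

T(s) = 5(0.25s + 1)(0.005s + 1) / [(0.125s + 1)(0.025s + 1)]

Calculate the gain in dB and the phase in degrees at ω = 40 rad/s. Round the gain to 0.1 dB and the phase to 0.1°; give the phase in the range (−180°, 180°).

At ω = 40 rad/s:
zero (1 + j40·0.25) = 1 + j10 → |·| ≈ 10.05, ∠ ≈ 84.29°
zero (1 + j40·0.005) = 1 + j0.2 → |·| ≈ 1.0198, ∠ ≈ 11.31°
pole (1 + j40·0.125) = 1 + j5 → |·| ≈ 5.099, ∠ ≈ 78.69°
pole (1 + j40·0.025) = 1 + j1 → |·| ≈ 1.4142, ∠ ≈ 45.00°
|T| = 5 · 10.05 · 1.0198 / (5.099 · 1.4142) ≈ 7.1065
Gain = 20 log₁₀(7.1065) ≈ 17.03 dB
∠T = (84.29° + 11.31°) − (78.69° + 45.00°) = -28.09°

17.0 dB, -28.1°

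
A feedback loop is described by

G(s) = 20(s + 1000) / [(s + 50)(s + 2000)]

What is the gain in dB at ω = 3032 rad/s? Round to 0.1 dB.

-44.7 dB

At s = jω = j3032:
zero (s+1000): 1000 + j3032 → |·| = √(1000²+3032²) = √10193024 ≈ 3192.7, ∠ = arctan(3032/1000) ≈ 71.75°
pole (s+50): 50 + j3032 → |·| = √(50²+3032²) = √9195524 ≈ 3032.4, ∠ = arctan(3032/50) ≈ 89.06°
pole (s+2000): 2000 + j3032 → |·| = √(2000²+3032²) = √13193024 ≈ 3632.2, ∠ = arctan(3032/2000) ≈ 56.59°
|G| = 20 · 3192.7 / 1.1014e+07 ≈ 0.0057975
Gain = 20 log₁₀(0.0057975) ≈ -44.74 dB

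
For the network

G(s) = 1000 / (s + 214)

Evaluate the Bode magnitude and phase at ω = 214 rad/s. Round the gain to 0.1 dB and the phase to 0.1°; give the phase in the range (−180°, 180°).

Substitute s = j214:
Numerator: 1000 = 1000 + j0
Denominator: (j214) + 214 = 214 + j214
|N| = √(1000² + 0²) ≈ 1000, ∠N ≈ 0.00°
|D| = √(214² + 214²) ≈ 302.64, ∠D ≈ 45.00°
|G| = 1000 / 302.64 ≈ 3.3043
Gain = 20 log₁₀(3.3043) ≈ 10.38 dB
∠G = 0.00° − 45.00° = -45.00°

10.4 dB, -45.0°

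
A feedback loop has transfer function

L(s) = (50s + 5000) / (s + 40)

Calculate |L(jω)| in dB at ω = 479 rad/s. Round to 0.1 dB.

Substitute s = j479:
Numerator: 50(j479) + 5000 = 5000 + j23950
Denominator: (j479) + 40 = 40 + j479
|N| = √(5000² + 23950²) ≈ 24466, ∠N ≈ 78.21°
|D| = √(40² + 479²) ≈ 480.67, ∠D ≈ 85.23°
|L| = 24466 / 480.67 ≈ 50.9
Gain = 20 log₁₀(50.9) ≈ 34.13 dB

34.1 dB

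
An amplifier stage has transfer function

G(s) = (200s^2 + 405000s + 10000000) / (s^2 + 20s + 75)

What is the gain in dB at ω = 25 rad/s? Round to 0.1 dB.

85.6 dB

Substitute s = j25:
Numerator: 200(j25)^2 + 405000(j25) + 10000000 = 9875000 + j10125000
Denominator: (j25)^2 + 20(j25) + 75 = -550 + j500
|N| = √(9875000² + 10125000²) ≈ 1.4143e+07, ∠N ≈ 45.72°
|D| = √(550² + 500²) ≈ 743.3, ∠D ≈ 137.73°
|G| = 1.4143e+07 / 743.3 ≈ 19027
Gain = 20 log₁₀(19027) ≈ 85.59 dB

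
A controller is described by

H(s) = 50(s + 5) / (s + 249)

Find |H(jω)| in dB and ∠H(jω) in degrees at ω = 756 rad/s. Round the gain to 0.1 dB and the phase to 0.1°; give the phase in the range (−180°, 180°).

33.5 dB, 17.9°

At s = jω = j756:
zero (s+5): 5 + j756 → |·| = √(5²+756²) = √571561 ≈ 756.02, ∠ = arctan(756/5) ≈ 89.62°
pole (s+249): 249 + j756 → |·| = √(249²+756²) = √633537 ≈ 795.95, ∠ = arctan(756/249) ≈ 71.77°
|H| = 50 · 756.02 / 795.95 ≈ 47.492
Gain = 20 log₁₀(47.492) ≈ 33.53 dB
∠H = 89.62° − 71.77° = 17.85°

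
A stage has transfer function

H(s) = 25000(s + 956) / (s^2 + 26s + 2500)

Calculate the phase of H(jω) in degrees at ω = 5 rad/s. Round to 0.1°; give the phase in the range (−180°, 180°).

-2.7°

At s = jω = j5:
zero (s+956): 956 + j5 → |·| = √(956²+5²) = √913961 ≈ 956.01, ∠ = arctan(5/956) ≈ 0.30°
quadratic: (j5)² + 26·j5 + 2500 = 2475 + j130 → |·| ≈ 2478.4, ∠ ≈ 3.01°
∠H = 0.30° − 3.01° = -2.71°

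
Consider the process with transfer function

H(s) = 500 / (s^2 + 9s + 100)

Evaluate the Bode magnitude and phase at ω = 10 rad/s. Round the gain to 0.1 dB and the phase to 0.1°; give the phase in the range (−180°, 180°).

14.9 dB, -90.0°

At s = jω = j10:
quadratic: (j10)² + 9·j10 + 100 = 0 + j90 → |·| ≈ 90, ∠ ≈ 90.00°
|H| = 500 / 90 ≈ 5.5556
Gain = 20 log₁₀(5.5556) ≈ 14.89 dB
∠H = 0.00° − 90.00° = -90.00°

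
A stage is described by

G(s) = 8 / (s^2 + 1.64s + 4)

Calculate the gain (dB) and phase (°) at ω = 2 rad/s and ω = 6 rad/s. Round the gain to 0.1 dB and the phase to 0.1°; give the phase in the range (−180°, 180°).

At s = jω = j2:
quadratic: (j2)² + 1.64·j2 + 4 = 0 + j3.28 → |·| ≈ 3.28, ∠ ≈ 90.00°
|G| = 8 / 3.28 ≈ 2.439
Gain = 20 log₁₀(2.439) ≈ 7.74 dB
∠G = 0.00° − 90.00° = -90.00°

At s = jω = j6:
quadratic: (j6)² + 1.64·j6 + 4 = -32 + j9.84 → |·| ≈ 33.479, ∠ ≈ 162.91°
|G| = 8 / 33.479 ≈ 0.23896
Gain = 20 log₁₀(0.23896) ≈ -12.43 dB
∠G = 0.00° − 162.91° = -162.91°

ω = 2: 7.7 dB, -90.0°; ω = 6: -12.4 dB, -162.9°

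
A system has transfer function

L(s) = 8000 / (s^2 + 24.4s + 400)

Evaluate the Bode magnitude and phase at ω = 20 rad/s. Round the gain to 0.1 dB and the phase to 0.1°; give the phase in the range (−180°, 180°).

24.3 dB, -90.0°

At s = jω = j20:
quadratic: (j20)² + 24.4·j20 + 400 = 0 + j488 → |·| ≈ 488, ∠ ≈ 90.00°
|L| = 8000 / 488 ≈ 16.393
Gain = 20 log₁₀(16.393) ≈ 24.29 dB
∠L = 0.00° − 90.00° = -90.00°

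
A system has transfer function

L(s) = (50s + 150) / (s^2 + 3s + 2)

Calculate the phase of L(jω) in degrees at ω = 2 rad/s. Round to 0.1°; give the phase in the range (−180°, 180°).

Substitute s = j2:
Numerator: 50(j2) + 150 = 150 + j100
Denominator: (j2)^2 + 3(j2) + 2 = -2 + j6
|N| = √(150² + 100²) ≈ 180.28, ∠N ≈ 33.69°
|D| = √(2² + 6²) ≈ 6.3246, ∠D ≈ 108.43°
∠L = 33.69° − 108.43° = -74.74°

-74.7°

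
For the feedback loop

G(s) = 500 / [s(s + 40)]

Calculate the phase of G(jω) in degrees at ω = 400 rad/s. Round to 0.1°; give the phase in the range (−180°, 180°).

-174.3°

At s = jω = j400:
pole (s+40): 40 + j400 → |·| = √(40²+400²) = √161600 ≈ 402, ∠ = arctan(400/40) ≈ 84.29°
pole at origin: |s| = 400, ∠ = 90.00° (in denominator)
∠G = 0.00° − 174.29° = -174.29°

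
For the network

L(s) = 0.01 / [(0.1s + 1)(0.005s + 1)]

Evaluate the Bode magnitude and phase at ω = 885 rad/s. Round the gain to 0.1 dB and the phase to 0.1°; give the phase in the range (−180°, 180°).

-92.1 dB, -166.6°

At ω = 885 rad/s:
pole (1 + j885·0.1) = 1 + j88.5 → |·| ≈ 88.506, ∠ ≈ 89.35°
pole (1 + j885·0.005) = 1 + j4.425 → |·| ≈ 4.5366, ∠ ≈ 77.27°
|L| = 0.01 · 1 / (88.506 · 4.5366) ≈ 2.4906e-05
Gain = 20 log₁₀(2.4906e-05) ≈ -92.07 dB
∠L = (0°) − (89.35° + 77.27°) = -166.62°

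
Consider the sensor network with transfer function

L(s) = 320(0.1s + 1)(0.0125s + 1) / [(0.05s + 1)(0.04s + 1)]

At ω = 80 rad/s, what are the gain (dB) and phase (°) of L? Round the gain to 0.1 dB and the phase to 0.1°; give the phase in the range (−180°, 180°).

At ω = 80 rad/s:
zero (1 + j80·0.1) = 1 + j8 → |·| ≈ 8.0623, ∠ ≈ 82.87°
zero (1 + j80·0.0125) = 1 + j1 → |·| ≈ 1.4142, ∠ ≈ 45.00°
pole (1 + j80·0.05) = 1 + j4 → |·| ≈ 4.1231, ∠ ≈ 75.96°
pole (1 + j80·0.04) = 1 + j3.2 → |·| ≈ 3.3526, ∠ ≈ 72.65°
|L| = 320 · 8.0623 · 1.4142 / (4.1231 · 3.3526) ≈ 263.95
Gain = 20 log₁₀(263.95) ≈ 48.43 dB
∠L = (82.87° + 45.00°) − (75.96° + 72.65°) = -20.74°

48.4 dB, -20.7°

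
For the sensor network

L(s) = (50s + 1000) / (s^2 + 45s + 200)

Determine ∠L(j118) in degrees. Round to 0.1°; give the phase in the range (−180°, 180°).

Substitute s = j118:
Numerator: 50(j118) + 1000 = 1000 + j5900
Denominator: (j118)^2 + 45(j118) + 200 = -13724 + j5310
|N| = √(1000² + 5900²) ≈ 5984.1, ∠N ≈ 80.38°
|D| = √(13724² + 5310²) ≈ 14715, ∠D ≈ 158.85°
∠L = 80.38° − 158.85° = -78.47°

-78.5°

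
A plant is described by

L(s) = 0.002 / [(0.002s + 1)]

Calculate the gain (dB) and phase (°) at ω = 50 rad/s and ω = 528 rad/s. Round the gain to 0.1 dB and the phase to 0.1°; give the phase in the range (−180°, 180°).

At ω = 50 rad/s:
pole (1 + j50·0.002) = 1 + j0.1 → |·| ≈ 1.005, ∠ ≈ 5.71°
|L| = 0.002 · 1 / (1.005) ≈ 0.00199
Gain = 20 log₁₀(0.00199) ≈ -54.02 dB
∠L = (0°) − (5.71°) = -5.71°

At ω = 528 rad/s:
pole (1 + j528·0.002) = 1 + j1.056 → |·| ≈ 1.4544, ∠ ≈ 46.56°
|L| = 0.002 · 1 / (1.4544) ≈ 0.0013751
Gain = 20 log₁₀(0.0013751) ≈ -57.23 dB
∠L = (0°) − (46.56°) = -46.56°

ω = 50: -54.0 dB, -5.7°; ω = 528: -57.2 dB, -46.6°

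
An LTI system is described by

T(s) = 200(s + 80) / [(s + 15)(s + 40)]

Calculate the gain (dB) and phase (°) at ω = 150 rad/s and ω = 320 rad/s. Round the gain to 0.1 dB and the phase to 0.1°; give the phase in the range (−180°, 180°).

At s = jω = j150:
zero (s+80): 80 + j150 → |·| = √(80²+150²) = √28900 ≈ 170, ∠ = arctan(150/80) ≈ 61.93°
pole (s+15): 15 + j150 → |·| = √(15²+150²) = √22725 ≈ 150.75, ∠ = arctan(150/15) ≈ 84.29°
pole (s+40): 40 + j150 → |·| = √(40²+150²) = √24100 ≈ 155.24, ∠ = arctan(150/40) ≈ 75.07°
|T| = 200 · 170 / 23402 ≈ 1.4529
Gain = 20 log₁₀(1.4529) ≈ 3.24 dB
∠T = 61.93° − 159.36° = -97.43°

At s = jω = j320:
zero (s+80): 80 + j320 → |·| = √(80²+320²) = √108800 ≈ 329.85, ∠ = arctan(320/80) ≈ 75.96°
pole (s+15): 15 + j320 → |·| = √(15²+320²) = √102625 ≈ 320.35, ∠ = arctan(320/15) ≈ 87.32°
pole (s+40): 40 + j320 → |·| = √(40²+320²) = √104000 ≈ 322.49, ∠ = arctan(320/40) ≈ 82.87°
|T| = 200 · 329.85 / 1.0331e+05 ≈ 0.63856
Gain = 20 log₁₀(0.63856) ≈ -3.90 dB
∠T = 75.96° − 170.19° = -94.23°

ω = 150: 3.2 dB, -97.4°; ω = 320: -3.9 dB, -94.2°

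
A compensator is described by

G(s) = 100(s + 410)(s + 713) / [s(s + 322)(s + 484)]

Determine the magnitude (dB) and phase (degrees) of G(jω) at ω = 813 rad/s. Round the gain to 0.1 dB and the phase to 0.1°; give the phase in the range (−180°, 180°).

At s = jω = j813:
zero (s+410): 410 + j813 → |·| = √(410²+813²) = √829069 ≈ 910.53, ∠ = arctan(813/410) ≈ 63.24°
zero (s+713): 713 + j813 → |·| = √(713²+813²) = √1169338 ≈ 1081.4, ∠ = arctan(813/713) ≈ 48.75°
pole (s+322): 322 + j813 → |·| = √(322²+813²) = √764653 ≈ 874.44, ∠ = arctan(813/322) ≈ 68.39°
pole (s+484): 484 + j813 → |·| = √(484²+813²) = √895225 ≈ 946.16, ∠ = arctan(813/484) ≈ 59.23°
pole at origin: |s| = 813, ∠ = 90.00° (in denominator)
|G| = 100 · 9.8465e+05 / 6.7264e+08 ≈ 0.14639
Gain = 20 log₁₀(0.14639) ≈ -16.69 dB
∠G = 111.99° − 217.62° = -105.63°

-16.7 dB, -105.6°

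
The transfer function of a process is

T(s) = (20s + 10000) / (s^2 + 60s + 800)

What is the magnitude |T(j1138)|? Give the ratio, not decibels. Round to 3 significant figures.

Substitute s = j1138:
Numerator: 20(j1138) + 10000 = 10000 + j22760
Denominator: (j1138)^2 + 60(j1138) + 800 = -1294244 + j68280
|N| = √(10000² + 22760²) ≈ 24860, ∠N ≈ 66.28°
|D| = √(1294244² + 68280²) ≈ 1.296e+06, ∠D ≈ 176.98°
|T| = 24860 / 1.296e+06 ≈ 0.019182

0.0192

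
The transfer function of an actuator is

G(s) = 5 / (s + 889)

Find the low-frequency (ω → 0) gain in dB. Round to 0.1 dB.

G(0) = 5 / (889) ≈ 0.0056243
20 log₁₀(0.0056243) ≈ -45.00 dB

-45.0 dB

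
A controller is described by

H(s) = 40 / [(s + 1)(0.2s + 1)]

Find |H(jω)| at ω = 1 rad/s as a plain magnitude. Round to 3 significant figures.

At ω = 1 rad/s:
pole (1 + j1·1) = 1 + j1 → |·| ≈ 1.4142, ∠ ≈ 45.00°
pole (1 + j1·0.2) = 1 + j0.2 → |·| ≈ 1.0198, ∠ ≈ 11.31°
|H| = 40 · 1 / (1.4142 · 1.0198) ≈ 27.735

27.7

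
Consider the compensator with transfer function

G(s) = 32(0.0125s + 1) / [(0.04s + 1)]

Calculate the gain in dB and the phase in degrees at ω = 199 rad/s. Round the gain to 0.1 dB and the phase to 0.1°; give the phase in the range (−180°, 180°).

20.6 dB, -14.7°

At ω = 199 rad/s:
zero (1 + j199·0.0125) = 1 + j2.4875 → |·| ≈ 2.681, ∠ ≈ 68.10°
pole (1 + j199·0.04) = 1 + j7.96 → |·| ≈ 8.0226, ∠ ≈ 82.84°
|G| = 32 · 2.681 / (8.0226) ≈ 10.694
Gain = 20 log₁₀(10.694) ≈ 20.58 dB
∠G = (68.10°) − (82.84°) = -14.74°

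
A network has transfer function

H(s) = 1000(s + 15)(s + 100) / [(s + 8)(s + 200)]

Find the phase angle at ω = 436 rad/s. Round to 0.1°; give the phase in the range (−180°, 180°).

10.8°

At s = jω = j436:
zero (s+15): 15 + j436 → |·| = √(15²+436²) = √190321 ≈ 436.26, ∠ = arctan(436/15) ≈ 88.03°
zero (s+100): 100 + j436 → |·| = √(100²+436²) = √200096 ≈ 447.32, ∠ = arctan(436/100) ≈ 77.08°
pole (s+8): 8 + j436 → |·| = √(8²+436²) = √190160 ≈ 436.07, ∠ = arctan(436/8) ≈ 88.95°
pole (s+200): 200 + j436 → |·| = √(200²+436²) = √230096 ≈ 479.68, ∠ = arctan(436/200) ≈ 65.36°
∠H = 165.11° − 154.31° = 10.80°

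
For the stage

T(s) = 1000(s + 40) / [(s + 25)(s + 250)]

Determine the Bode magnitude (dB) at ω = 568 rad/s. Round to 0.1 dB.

4.2 dB

At s = jω = j568:
zero (s+40): 40 + j568 → |·| = √(40²+568²) = √324224 ≈ 569.41, ∠ = arctan(568/40) ≈ 85.97°
pole (s+25): 25 + j568 → |·| = √(25²+568²) = √323249 ≈ 568.55, ∠ = arctan(568/25) ≈ 87.48°
pole (s+250): 250 + j568 → |·| = √(250²+568²) = √385124 ≈ 620.58, ∠ = arctan(568/250) ≈ 66.24°
|T| = 1000 · 569.41 / 3.5283e+05 ≈ 1.6138
Gain = 20 log₁₀(1.6138) ≈ 4.16 dB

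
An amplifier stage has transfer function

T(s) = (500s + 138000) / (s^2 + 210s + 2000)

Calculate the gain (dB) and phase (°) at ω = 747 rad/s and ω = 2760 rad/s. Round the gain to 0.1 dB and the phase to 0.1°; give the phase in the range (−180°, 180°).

Substitute s = j747:
Numerator: 500(j747) + 138000 = 138000 + j373500
Denominator: (j747)^2 + 210(j747) + 2000 = -556009 + j156870
|N| = √(138000² + 373500²) ≈ 3.9818e+05, ∠N ≈ 69.72°
|D| = √(556009² + 156870²) ≈ 5.7771e+05, ∠D ≈ 164.24°
|T| = 3.9818e+05 / 5.7771e+05 ≈ 0.68924
Gain = 20 log₁₀(0.68924) ≈ -3.23 dB
∠T = 69.72° − 164.24° = -94.52°

Substitute s = j2760:
Numerator: 500(j2760) + 138000 = 138000 + j1380000
Denominator: (j2760)^2 + 210(j2760) + 2000 = -7615600 + j579600
|N| = √(138000² + 1380000²) ≈ 1.3869e+06, ∠N ≈ 84.29°
|D| = √(7615600² + 579600²) ≈ 7.6376e+06, ∠D ≈ 175.65°
|T| = 1.3869e+06 / 7.6376e+06 ≈ 0.18159
Gain = 20 log₁₀(0.18159) ≈ -14.82 dB
∠T = 84.29° − 175.65° = -91.36°

ω = 747: -3.2 dB, -94.5°; ω = 2760: -14.8 dB, -91.4°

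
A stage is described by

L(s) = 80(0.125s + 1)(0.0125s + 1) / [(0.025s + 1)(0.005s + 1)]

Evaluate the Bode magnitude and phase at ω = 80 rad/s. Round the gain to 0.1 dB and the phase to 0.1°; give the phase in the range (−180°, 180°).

53.5 dB, 44.1°

At ω = 80 rad/s:
zero (1 + j80·0.125) = 1 + j10 → |·| ≈ 10.05, ∠ ≈ 84.29°
zero (1 + j80·0.0125) = 1 + j1 → |·| ≈ 1.4142, ∠ ≈ 45.00°
pole (1 + j80·0.025) = 1 + j2 → |·| ≈ 2.2361, ∠ ≈ 63.43°
pole (1 + j80·0.005) = 1 + j0.4 → |·| ≈ 1.077, ∠ ≈ 21.80°
|L| = 80 · 10.05 · 1.4142 / (2.2361 · 1.077) ≈ 472.13
Gain = 20 log₁₀(472.13) ≈ 53.48 dB
∠L = (84.29° + 45.00°) − (63.43° + 21.80°) = 44.06°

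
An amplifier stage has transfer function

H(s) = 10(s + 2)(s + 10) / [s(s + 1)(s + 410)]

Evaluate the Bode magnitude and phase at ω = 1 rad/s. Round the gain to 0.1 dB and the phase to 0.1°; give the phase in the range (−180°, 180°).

-8.2 dB, -102.9°

At s = jω = j1:
zero (s+2): 2 + j1 → |·| = √(2²+1²) = √5 ≈ 2.2361, ∠ = arctan(1/2) ≈ 26.57°
zero (s+10): 10 + j1 → |·| = √(10²+1²) = √101 ≈ 10.05, ∠ = arctan(1/10) ≈ 5.71°
pole (s+1): 1 + j1 → |·| = √(1²+1²) = √2 ≈ 1.4142, ∠ = arctan(1/1) ≈ 45.00°
pole (s+410): 410 + j1 → |·| = √(410²+1²) = √168101 ≈ 410, ∠ = arctan(1/410) ≈ 0.14°
pole at origin: |s| = 1, ∠ = 90.00° (in denominator)
|H| = 10 · 22.473 / 579.82 ≈ 0.38759
Gain = 20 log₁₀(0.38759) ≈ -8.23 dB
∠H = 32.28° − 135.14° = -102.86°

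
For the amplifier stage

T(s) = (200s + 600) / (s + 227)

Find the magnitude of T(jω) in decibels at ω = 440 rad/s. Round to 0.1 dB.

45.0 dB

Substitute s = j440:
Numerator: 200(j440) + 600 = 600 + j88000
Denominator: (j440) + 227 = 227 + j440
|N| = √(600² + 88000²) ≈ 88002, ∠N ≈ 89.61°
|D| = √(227² + 440²) ≈ 495.11, ∠D ≈ 62.71°
|T| = 88002 / 495.11 ≈ 177.74
Gain = 20 log₁₀(177.74) ≈ 45.00 dB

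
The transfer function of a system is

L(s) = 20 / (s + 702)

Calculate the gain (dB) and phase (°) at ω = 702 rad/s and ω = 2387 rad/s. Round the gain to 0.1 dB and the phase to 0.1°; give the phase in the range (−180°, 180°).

Substitute s = j702:
Numerator: 20 = 20 + j0
Denominator: (j702) + 702 = 702 + j702
|N| = √(20² + 0²) ≈ 20, ∠N ≈ 0.00°
|D| = √(702² + 702²) ≈ 992.78, ∠D ≈ 45.00°
|L| = 20 / 992.78 ≈ 0.020145
Gain = 20 log₁₀(0.020145) ≈ -33.92 dB
∠L = 0.00° − 45.00° = -45.00°

Substitute s = j2387:
Numerator: 20 = 20 + j0
Denominator: (j2387) + 702 = 702 + j2387
|N| = √(20² + 0²) ≈ 20, ∠N ≈ 0.00°
|D| = √(702² + 2387²) ≈ 2488.1, ∠D ≈ 73.61°
|L| = 20 / 2488.1 ≈ 0.0080383
Gain = 20 log₁₀(0.0080383) ≈ -41.90 dB
∠L = 0.00° − 73.61° = -73.61°

ω = 702: -33.9 dB, -45.0°; ω = 2387: -41.9 dB, -73.6°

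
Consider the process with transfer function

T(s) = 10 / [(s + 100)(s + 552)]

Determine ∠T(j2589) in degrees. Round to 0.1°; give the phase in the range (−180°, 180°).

At s = jω = j2589:
pole (s+100): 100 + j2589 → |·| = √(100²+2589²) = √6712921 ≈ 2590.9, ∠ = arctan(2589/100) ≈ 87.79°
pole (s+552): 552 + j2589 → |·| = √(552²+2589²) = √7007625 ≈ 2647.2, ∠ = arctan(2589/552) ≈ 77.96°
∠T = 0.00° − 165.75° = -165.75°

-165.8°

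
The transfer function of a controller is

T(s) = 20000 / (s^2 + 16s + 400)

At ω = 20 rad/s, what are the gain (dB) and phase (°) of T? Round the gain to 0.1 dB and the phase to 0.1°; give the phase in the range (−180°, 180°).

At s = jω = j20:
quadratic: (j20)² + 16·j20 + 400 = 0 + j320 → |·| ≈ 320, ∠ ≈ 90.00°
|T| = 20000 / 320 ≈ 62.5
Gain = 20 log₁₀(62.5) ≈ 35.92 dB
∠T = 0.00° − 90.00° = -90.00°

35.9 dB, -90.0°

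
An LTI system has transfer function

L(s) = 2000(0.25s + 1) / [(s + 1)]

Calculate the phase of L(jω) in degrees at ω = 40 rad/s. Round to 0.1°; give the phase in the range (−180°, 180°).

At ω = 40 rad/s:
zero (1 + j40·0.25) = 1 + j10 → |·| ≈ 10.05, ∠ ≈ 84.29°
pole (1 + j40·1) = 1 + j40 → |·| ≈ 40.012, ∠ ≈ 88.57°
∠L = (84.29°) − (88.57°) = -4.28°

-4.3°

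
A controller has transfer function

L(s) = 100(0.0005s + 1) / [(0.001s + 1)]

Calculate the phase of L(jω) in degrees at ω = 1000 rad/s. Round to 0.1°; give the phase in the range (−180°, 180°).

-18.4°

At ω = 1000 rad/s:
zero (1 + j1000·0.0005) = 1 + j0.5 → |·| ≈ 1.118, ∠ ≈ 26.57°
pole (1 + j1000·0.001) = 1 + j1 → |·| ≈ 1.4142, ∠ ≈ 45.00°
∠L = (26.57°) − (45.00°) = -18.43°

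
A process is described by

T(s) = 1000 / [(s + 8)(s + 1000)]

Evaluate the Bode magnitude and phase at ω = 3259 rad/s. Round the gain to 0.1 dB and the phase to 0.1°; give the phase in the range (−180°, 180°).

-80.9 dB, -162.8°

At s = jω = j3259:
pole (s+8): 8 + j3259 → |·| = √(8²+3259²) = √10621145 ≈ 3259, ∠ = arctan(3259/8) ≈ 89.86°
pole (s+1000): 1000 + j3259 → |·| = √(1000²+3259²) = √11621081 ≈ 3409, ∠ = arctan(3259/1000) ≈ 72.94°
|T| = 1000 / 1.111e+07 ≈ 9.0009e-05
Gain = 20 log₁₀(9.0009e-05) ≈ -80.91 dB
∠T = 0.00° − 162.80° = -162.80°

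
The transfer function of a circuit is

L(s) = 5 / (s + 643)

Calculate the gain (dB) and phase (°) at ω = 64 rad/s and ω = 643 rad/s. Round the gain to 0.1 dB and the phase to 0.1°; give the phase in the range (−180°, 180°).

ω = 64: -42.2 dB, -5.7°; ω = 643: -45.2 dB, -45.0°

At s = jω = j64:
pole (s+643): 643 + j64 → |·| = √(643²+64²) = √417545 ≈ 646.18, ∠ = arctan(64/643) ≈ 5.68°
|L| = 5 / 646.18 ≈ 0.0077378
Gain = 20 log₁₀(0.0077378) ≈ -42.23 dB
∠L = 0.00° − 5.68° = -5.68°

At s = jω = j643:
pole (s+643): 643 + j643 → |·| = √(643²+643²) = √826898 ≈ 909.34, ∠ = arctan(643/643) ≈ 45.00°
|L| = 5 / 909.34 ≈ 0.0054985
Gain = 20 log₁₀(0.0054985) ≈ -45.20 dB
∠L = 0.00° − 45.00° = -45.00°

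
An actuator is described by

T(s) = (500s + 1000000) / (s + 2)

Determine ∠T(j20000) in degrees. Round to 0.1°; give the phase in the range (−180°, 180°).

Substitute s = j20000:
Numerator: 500(j20000) + 1000000 = 1000000 + j10000000
Denominator: (j20000) + 2 = 2 + j20000
|N| = √(1000000² + 10000000²) ≈ 1.005e+07, ∠N ≈ 84.29°
|D| = √(2² + 20000²) ≈ 20000, ∠D ≈ 89.99°
∠T = 84.29° − 89.99° = -5.70°

-5.7°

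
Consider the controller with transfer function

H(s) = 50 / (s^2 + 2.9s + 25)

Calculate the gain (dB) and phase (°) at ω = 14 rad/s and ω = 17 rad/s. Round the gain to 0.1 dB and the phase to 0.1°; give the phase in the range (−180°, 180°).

At s = jω = j14:
quadratic: (j14)² + 2.9·j14 + 25 = -171 + j40.6 → |·| ≈ 175.75, ∠ ≈ 166.64°
|H| = 50 / 175.75 ≈ 0.2845
Gain = 20 log₁₀(0.2845) ≈ -10.92 dB
∠H = 0.00° − 166.64° = -166.64°

At s = jω = j17:
quadratic: (j17)² + 2.9·j17 + 25 = -264 + j49.3 → |·| ≈ 268.56, ∠ ≈ 169.42°
|H| = 50 / 268.56 ≈ 0.18618
Gain = 20 log₁₀(0.18618) ≈ -14.60 dB
∠H = 0.00° − 169.42° = -169.42°

ω = 14: -10.9 dB, -166.6°; ω = 17: -14.6 dB, -169.4°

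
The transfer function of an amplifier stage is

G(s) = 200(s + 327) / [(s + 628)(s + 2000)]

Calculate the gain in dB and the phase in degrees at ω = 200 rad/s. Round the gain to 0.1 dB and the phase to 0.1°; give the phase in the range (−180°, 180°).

-24.8 dB, 8.1°

At s = jω = j200:
zero (s+327): 327 + j200 → |·| = √(327²+200²) = √146929 ≈ 383.31, ∠ = arctan(200/327) ≈ 31.45°
pole (s+628): 628 + j200 → |·| = √(628²+200²) = √434384 ≈ 659.08, ∠ = arctan(200/628) ≈ 17.67°
pole (s+2000): 2000 + j200 → |·| = √(2000²+200²) = √4040000 ≈ 2010, ∠ = arctan(200/2000) ≈ 5.71°
|G| = 200 · 383.31 / 1.3248e+06 ≈ 0.057867
Gain = 20 log₁₀(0.057867) ≈ -24.75 dB
∠G = 31.45° − 23.38° = 8.07°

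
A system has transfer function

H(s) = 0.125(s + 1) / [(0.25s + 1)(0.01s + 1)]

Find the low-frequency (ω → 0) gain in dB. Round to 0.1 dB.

-18.1 dB

H(0) = 0.125 · 1 / 1 = 0.125
20 log₁₀(0.125) ≈ -18.06 dB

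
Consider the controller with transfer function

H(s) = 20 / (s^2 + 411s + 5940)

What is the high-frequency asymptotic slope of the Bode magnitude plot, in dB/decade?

Each pole contributes −20 dB/decade at high frequency; each zero contributes +20 dB/decade.
Net: 0 zero(s) − 2 pole(s) → -40 dB/decade.

-40 dB/decade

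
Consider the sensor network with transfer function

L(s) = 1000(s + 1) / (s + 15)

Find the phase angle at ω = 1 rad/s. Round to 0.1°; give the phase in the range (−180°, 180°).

41.2°

At s = jω = j1:
zero (s+1): 1 + j1 → |·| = √(1²+1²) = √2 ≈ 1.4142, ∠ = arctan(1/1) ≈ 45.00°
pole (s+15): 15 + j1 → |·| = √(15²+1²) = √226 ≈ 15.033, ∠ = arctan(1/15) ≈ 3.81°
∠L = 45.00° − 3.81° = 41.19°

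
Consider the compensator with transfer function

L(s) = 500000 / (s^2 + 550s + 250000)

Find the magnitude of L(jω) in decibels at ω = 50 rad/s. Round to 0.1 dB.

6.1 dB

At s = jω = j50:
quadratic: (j50)² + 550·j50 + 250000 = 247500 + j27500 → |·| ≈ 2.4902e+05, ∠ ≈ 6.34°
|L| = 500000 / 2.4902e+05 ≈ 2.0079
Gain = 20 log₁₀(2.0079) ≈ 6.05 dB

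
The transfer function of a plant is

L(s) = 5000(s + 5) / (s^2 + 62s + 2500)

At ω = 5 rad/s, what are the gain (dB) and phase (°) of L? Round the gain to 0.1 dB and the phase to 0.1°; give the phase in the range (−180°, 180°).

At s = jω = j5:
zero (s+5): 5 + j5 → |·| = √(5²+5²) = √50 ≈ 7.0711, ∠ = arctan(5/5) ≈ 45.00°
quadratic: (j5)² + 62·j5 + 2500 = 2475 + j310 → |·| ≈ 2494.3, ∠ ≈ 7.14°
|L| = 5000 · 7.0711 / 2494.3 ≈ 14.175
Gain = 20 log₁₀(14.175) ≈ 23.03 dB
∠L = 45.00° − 7.14° = 37.86°

23.0 dB, 37.9°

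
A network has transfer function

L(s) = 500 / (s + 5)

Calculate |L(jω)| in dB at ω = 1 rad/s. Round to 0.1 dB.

39.8 dB

At s = jω = j1:
pole (s+5): 5 + j1 → |·| = √(5²+1²) = √26 ≈ 5.099, ∠ = arctan(1/5) ≈ 11.31°
|L| = 500 / 5.099 ≈ 98.058
Gain = 20 log₁₀(98.058) ≈ 39.83 dB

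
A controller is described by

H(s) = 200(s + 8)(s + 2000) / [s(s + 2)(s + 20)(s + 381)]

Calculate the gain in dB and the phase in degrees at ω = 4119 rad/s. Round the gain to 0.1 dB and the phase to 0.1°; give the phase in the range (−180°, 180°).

At s = jω = j4119:
zero (s+8): 8 + j4119 → |·| = √(8²+4119²) = √16966225 ≈ 4119, ∠ = arctan(4119/8) ≈ 89.89°
zero (s+2000): 2000 + j4119 → |·| = √(2000²+4119²) = √20966161 ≈ 4578.9, ∠ = arctan(4119/2000) ≈ 64.10°
pole (s+2): 2 + j4119 → |·| = √(2²+4119²) = √16966165 ≈ 4119, ∠ = arctan(4119/2) ≈ 89.97°
pole (s+20): 20 + j4119 → |·| = √(20²+4119²) = √16966561 ≈ 4119, ∠ = arctan(4119/20) ≈ 89.72°
pole (s+381): 381 + j4119 → |·| = √(381²+4119²) = √17111322 ≈ 4136.6, ∠ = arctan(4119/381) ≈ 84.72°
pole at origin: |s| = 4119, ∠ = 90.00° (in denominator)
|H| = 200 · 1.886e+07 / 2.8908e+14 ≈ 1.3048e-05
Gain = 20 log₁₀(1.3048e-05) ≈ -97.69 dB
∠H = 153.99° − 354.41° = -200.42° ≡ 159.58° (principal value)

-97.7 dB, 159.6°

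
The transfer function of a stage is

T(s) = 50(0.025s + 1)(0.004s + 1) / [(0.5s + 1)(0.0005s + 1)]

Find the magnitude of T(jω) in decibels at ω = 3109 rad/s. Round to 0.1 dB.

At ω = 3109 rad/s:
zero (1 + j3109·0.025) = 1 + j77.725 → |·| ≈ 77.731, ∠ ≈ 89.26°
zero (1 + j3109·0.004) = 1 + j12.436 → |·| ≈ 12.476, ∠ ≈ 85.40°
pole (1 + j3109·0.5) = 1 + j1554.5 → |·| ≈ 1554.5, ∠ ≈ 89.96°
pole (1 + j3109·0.0005) = 1 + j1.5545 → |·| ≈ 1.8484, ∠ ≈ 57.25°
|T| = 50 · 77.731 · 12.476 / (1554.5 · 1.8484) ≈ 16.875
Gain = 20 log₁₀(16.875) ≈ 24.54 dB

24.5 dB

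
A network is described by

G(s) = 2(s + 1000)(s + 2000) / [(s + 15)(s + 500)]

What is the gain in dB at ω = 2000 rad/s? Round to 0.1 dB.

9.7 dB

At s = jω = j2000:
zero (s+1000): 1000 + j2000 → |·| = √(1000²+2000²) = √5000000 ≈ 2236.1, ∠ = arctan(2000/1000) ≈ 63.43°
zero (s+2000): 2000 + j2000 → |·| = √(2000²+2000²) = √8000000 ≈ 2828.4, ∠ = arctan(2000/2000) ≈ 45.00°
pole (s+15): 15 + j2000 → |·| = √(15²+2000²) = √4000225 ≈ 2000.1, ∠ = arctan(2000/15) ≈ 89.57°
pole (s+500): 500 + j2000 → |·| = √(500²+2000²) = √4250000 ≈ 2061.6, ∠ = arctan(2000/500) ≈ 75.96°
|G| = 2 · 6.3246e+06 / 4.1234e+06 ≈ 3.0677
Gain = 20 log₁₀(3.0677) ≈ 9.74 dB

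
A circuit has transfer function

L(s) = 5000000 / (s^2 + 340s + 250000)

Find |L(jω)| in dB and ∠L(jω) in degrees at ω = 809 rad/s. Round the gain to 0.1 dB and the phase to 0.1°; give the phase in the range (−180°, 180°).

At s = jω = j809:
quadratic: (j809)² + 340·j809 + 250000 = -404481 + j275060 → |·| ≈ 4.8915e+05, ∠ ≈ 145.78°
|L| = 5000000 / 4.8915e+05 ≈ 10.222
Gain = 20 log₁₀(10.222) ≈ 20.19 dB
∠L = 0.00° − 145.78° = -145.78°

20.2 dB, -145.8°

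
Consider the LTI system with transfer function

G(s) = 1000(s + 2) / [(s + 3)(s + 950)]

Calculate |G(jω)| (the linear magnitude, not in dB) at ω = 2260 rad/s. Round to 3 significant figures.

0.408

At s = jω = j2260:
zero (s+2): 2 + j2260 → |·| = √(2²+2260²) = √5107604 ≈ 2260, ∠ = arctan(2260/2) ≈ 89.95°
pole (s+3): 3 + j2260 → |·| = √(3²+2260²) = √5107609 ≈ 2260, ∠ = arctan(2260/3) ≈ 89.92°
pole (s+950): 950 + j2260 → |·| = √(950²+2260²) = √6010100 ≈ 2451.6, ∠ = arctan(2260/950) ≈ 67.20°
|G| = 1000 · 2260 / 5.5406e+06 ≈ 0.4079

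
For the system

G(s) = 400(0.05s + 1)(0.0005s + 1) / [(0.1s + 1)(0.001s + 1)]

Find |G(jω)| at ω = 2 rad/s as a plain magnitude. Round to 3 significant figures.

394

At ω = 2 rad/s:
zero (1 + j2·0.05) = 1 + j0.1 → |·| ≈ 1.005, ∠ ≈ 5.71°
zero (1 + j2·0.0005) = 1 + j0.001 → |·| ≈ 1, ∠ ≈ 0.06°
pole (1 + j2·0.1) = 1 + j0.2 → |·| ≈ 1.0198, ∠ ≈ 11.31°
pole (1 + j2·0.001) = 1 + j0.002 → |·| ≈ 1, ∠ ≈ 0.11°
|G| = 400 · 1.005 · 1 / (1.0198 · 1) ≈ 394.19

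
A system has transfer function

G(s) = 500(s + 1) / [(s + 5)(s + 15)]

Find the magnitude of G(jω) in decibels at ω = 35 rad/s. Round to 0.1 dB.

At s = jω = j35:
zero (s+1): 1 + j35 → |·| = √(1²+35²) = √1226 ≈ 35.014, ∠ = arctan(35/1) ≈ 88.36°
pole (s+5): 5 + j35 → |·| = √(5²+35²) = √1250 ≈ 35.355, ∠ = arctan(35/5) ≈ 81.87°
pole (s+15): 15 + j35 → |·| = √(15²+35²) = √1450 ≈ 38.079, ∠ = arctan(35/15) ≈ 66.80°
|G| = 500 · 35.014 / 1346.3 ≈ 13.004
Gain = 20 log₁₀(13.004) ≈ 22.28 dB

22.3 dB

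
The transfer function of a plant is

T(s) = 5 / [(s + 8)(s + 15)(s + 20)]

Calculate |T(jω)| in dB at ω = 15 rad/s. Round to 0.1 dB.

-65.1 dB

At s = jω = j15:
pole (s+8): 8 + j15 → |·| = √(8²+15²) = √289 ≈ 17, ∠ = arctan(15/8) ≈ 61.93°
pole (s+15): 15 + j15 → |·| = √(15²+15²) = √450 ≈ 21.213, ∠ = arctan(15/15) ≈ 45.00°
pole (s+20): 20 + j15 → |·| = √(20²+15²) = √625 ≈ 25, ∠ = arctan(15/20) ≈ 36.87°
|T| = 5 / 9015.5 ≈ 0.0005546
Gain = 20 log₁₀(0.0005546) ≈ -65.12 dB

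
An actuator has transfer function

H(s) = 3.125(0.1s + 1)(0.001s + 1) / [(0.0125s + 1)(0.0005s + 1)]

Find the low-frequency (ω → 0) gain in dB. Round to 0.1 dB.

9.9 dB

H(0) = 3.125 · 1 / 1 = 3.125
20 log₁₀(3.125) ≈ 9.90 dB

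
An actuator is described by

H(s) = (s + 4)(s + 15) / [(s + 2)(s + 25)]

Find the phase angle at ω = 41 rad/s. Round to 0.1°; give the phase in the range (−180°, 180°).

8.5°

At s = jω = j41:
zero (s+4): 4 + j41 → |·| = √(4²+41²) = √1697 ≈ 41.195, ∠ = arctan(41/4) ≈ 84.43°
zero (s+15): 15 + j41 → |·| = √(15²+41²) = √1906 ≈ 43.658, ∠ = arctan(41/15) ≈ 69.90°
pole (s+2): 2 + j41 → |·| = √(2²+41²) = √1685 ≈ 41.049, ∠ = arctan(41/2) ≈ 87.21°
pole (s+25): 25 + j41 → |·| = √(25²+41²) = √2306 ≈ 48.021, ∠ = arctan(41/25) ≈ 58.63°
∠H = 154.33° − 145.84° = 8.49°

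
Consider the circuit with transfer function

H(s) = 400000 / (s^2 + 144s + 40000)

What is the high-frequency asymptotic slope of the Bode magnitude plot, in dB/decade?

Each pole contributes −20 dB/decade at high frequency; each zero contributes +20 dB/decade.
Net: 0 zero(s) − 2 pole(s) → -40 dB/decade.

-40 dB/decade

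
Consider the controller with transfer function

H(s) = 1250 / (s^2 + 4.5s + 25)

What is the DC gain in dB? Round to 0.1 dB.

H(0) = 1250 / 25 = 50
20 log₁₀(50) ≈ 33.98 dB

34.0 dB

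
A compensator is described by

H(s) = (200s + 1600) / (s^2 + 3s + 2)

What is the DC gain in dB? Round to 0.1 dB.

58.1 dB

H(0) = 1600 / 2 = 800
20 log₁₀(800) ≈ 58.06 dB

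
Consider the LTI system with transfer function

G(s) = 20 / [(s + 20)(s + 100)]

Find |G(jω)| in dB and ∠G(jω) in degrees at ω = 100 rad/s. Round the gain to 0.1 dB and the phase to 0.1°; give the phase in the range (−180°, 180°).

At s = jω = j100:
pole (s+20): 20 + j100 → |·| = √(20²+100²) = √10400 ≈ 101.98, ∠ = arctan(100/20) ≈ 78.69°
pole (s+100): 100 + j100 → |·| = √(100²+100²) = √20000 ≈ 141.42, ∠ = arctan(100/100) ≈ 45.00°
|G| = 20 / 14422 ≈ 0.0013868
Gain = 20 log₁₀(0.0013868) ≈ -57.16 dB
∠G = 0.00° − 123.69° = -123.69°

-57.2 dB, -123.7°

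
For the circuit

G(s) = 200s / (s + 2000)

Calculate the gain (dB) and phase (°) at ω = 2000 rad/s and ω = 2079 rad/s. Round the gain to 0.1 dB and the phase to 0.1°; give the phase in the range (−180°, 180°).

ω = 2000: 43.0 dB, 45.0°; ω = 2079: 43.2 dB, 43.9°

At s = jω = j2000:
zero at origin: s = j2000 → |·| = 2000, ∠ = 90.00°
pole (s+2000): 2000 + j2000 → |·| = √(2000²+2000²) = √8000000 ≈ 2828.4, ∠ = arctan(2000/2000) ≈ 45.00°
|G| = 200 · 2000 / 2828.4 ≈ 141.42
Gain = 20 log₁₀(141.42) ≈ 43.01 dB
∠G = 90.00° − 45.00° = 45.00°

At s = jω = j2079:
zero at origin: s = j2079 → |·| = 2079, ∠ = 90.00°
pole (s+2000): 2000 + j2079 → |·| = √(2000²+2079²) = √8322241 ≈ 2884.8, ∠ = arctan(2079/2000) ≈ 46.11°
|G| = 200 · 2079 / 2884.8 ≈ 144.13
Gain = 20 log₁₀(144.13) ≈ 43.18 dB
∠G = 90.00° − 46.11° = 43.89°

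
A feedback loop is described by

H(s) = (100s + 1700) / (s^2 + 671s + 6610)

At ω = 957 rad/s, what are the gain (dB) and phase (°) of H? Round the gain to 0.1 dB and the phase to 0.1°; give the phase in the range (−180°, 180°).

Substitute s = j957:
Numerator: 100(j957) + 1700 = 1700 + j95700
Denominator: (j957)^2 + 671(j957) + 6610 = -909239 + j642147
|N| = √(1700² + 95700²) ≈ 95715, ∠N ≈ 88.98°
|D| = √(909239² + 642147²) ≈ 1.1131e+06, ∠D ≈ 144.77°
|H| = 95715 / 1.1131e+06 ≈ 0.08599
Gain = 20 log₁₀(0.08599) ≈ -21.31 dB
∠H = 88.98° − 144.77° = -55.79°

-21.3 dB, -55.8°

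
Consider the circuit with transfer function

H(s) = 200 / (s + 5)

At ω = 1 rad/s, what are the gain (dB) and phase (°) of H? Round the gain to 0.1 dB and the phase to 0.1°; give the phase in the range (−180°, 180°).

31.9 dB, -11.3°

Substitute s = j1:
Numerator: 200 = 200 + j0
Denominator: (j1) + 5 = 5 + j1
|N| = √(200² + 0²) ≈ 200, ∠N ≈ 0.00°
|D| = √(5² + 1²) ≈ 5.099, ∠D ≈ 11.31°
|H| = 200 / 5.099 ≈ 39.223
Gain = 20 log₁₀(39.223) ≈ 31.87 dB
∠H = 0.00° − 11.31° = -11.31°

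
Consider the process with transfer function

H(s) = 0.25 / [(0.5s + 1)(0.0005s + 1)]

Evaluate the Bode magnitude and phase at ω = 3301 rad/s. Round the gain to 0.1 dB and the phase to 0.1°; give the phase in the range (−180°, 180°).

-82.1 dB, -148.8°

At ω = 3301 rad/s:
pole (1 + j3301·0.5) = 1 + j1650.5 → |·| ≈ 1650.5, ∠ ≈ 89.97°
pole (1 + j3301·0.0005) = 1 + j1.6505 → |·| ≈ 1.9298, ∠ ≈ 58.79°
|H| = 0.25 · 1 / (1650.5 · 1.9298) ≈ 7.849e-05
Gain = 20 log₁₀(7.849e-05) ≈ -82.10 dB
∠H = (0°) − (89.97° + 58.79°) = -148.76°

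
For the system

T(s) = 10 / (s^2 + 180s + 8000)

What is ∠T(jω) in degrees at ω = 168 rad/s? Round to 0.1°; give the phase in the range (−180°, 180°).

-123.8°

Substitute s = j168:
Numerator: 10 = 10 + j0
Denominator: (j168)^2 + 180(j168) + 8000 = -20224 + j30240
|N| = √(10² + 0²) ≈ 10, ∠N ≈ 0.00°
|D| = √(20224² + 30240²) ≈ 36379, ∠D ≈ 123.77°
∠T = 0.00° − 123.77° = -123.77°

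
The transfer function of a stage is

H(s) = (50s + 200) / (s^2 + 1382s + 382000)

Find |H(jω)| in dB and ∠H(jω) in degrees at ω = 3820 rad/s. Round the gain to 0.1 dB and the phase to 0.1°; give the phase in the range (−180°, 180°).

-38.0 dB, -69.7°

Substitute s = j3820:
Numerator: 50(j3820) + 200 = 200 + j191000
Denominator: (j3820)^2 + 1382(j3820) + 382000 = -14210400 + j5279240
|N| = √(200² + 191000²) ≈ 1.91e+05, ∠N ≈ 89.94°
|D| = √(14210400² + 5279240²) ≈ 1.5159e+07, ∠D ≈ 159.62°
|H| = 1.91e+05 / 1.5159e+07 ≈ 0.0126
Gain = 20 log₁₀(0.0126) ≈ -37.99 dB
∠H = 89.94° − 159.62° = -69.68°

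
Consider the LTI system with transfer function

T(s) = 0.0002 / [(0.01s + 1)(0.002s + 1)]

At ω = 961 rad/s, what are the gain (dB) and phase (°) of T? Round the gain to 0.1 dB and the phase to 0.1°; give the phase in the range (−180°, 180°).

At ω = 961 rad/s:
pole (1 + j961·0.01) = 1 + j9.61 → |·| ≈ 9.6619, ∠ ≈ 84.06°
pole (1 + j961·0.002) = 1 + j1.922 → |·| ≈ 2.1666, ∠ ≈ 62.51°
|T| = 0.0002 · 1 / (9.6619 · 2.1666) ≈ 9.5541e-06
Gain = 20 log₁₀(9.5541e-06) ≈ -100.40 dB
∠T = (0°) − (84.06° + 62.51°) = -146.57°

-100.4 dB, -146.6°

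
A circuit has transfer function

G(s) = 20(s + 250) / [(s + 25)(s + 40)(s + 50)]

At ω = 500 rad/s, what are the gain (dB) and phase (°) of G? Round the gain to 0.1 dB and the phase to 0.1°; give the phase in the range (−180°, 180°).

At s = jω = j500:
zero (s+250): 250 + j500 → |·| = √(250²+500²) = √312500 ≈ 559.02, ∠ = arctan(500/250) ≈ 63.43°
pole (s+25): 25 + j500 → |·| = √(25²+500²) = √250625 ≈ 500.62, ∠ = arctan(500/25) ≈ 87.14°
pole (s+40): 40 + j500 → |·| = √(40²+500²) = √251600 ≈ 501.6, ∠ = arctan(500/40) ≈ 85.43°
pole (s+50): 50 + j500 → |·| = √(50²+500²) = √252500 ≈ 502.49, ∠ = arctan(500/50) ≈ 84.29°
|G| = 20 · 559.02 / 1.2618e+08 ≈ 8.8607e-05
Gain = 20 log₁₀(8.8607e-05) ≈ -81.05 dB
∠G = 63.43° − 256.86° = -193.43° ≡ 166.57° (principal value)

-81.1 dB, 166.6°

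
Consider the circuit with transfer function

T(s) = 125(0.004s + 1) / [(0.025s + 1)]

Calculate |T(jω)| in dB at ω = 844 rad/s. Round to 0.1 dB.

At ω = 844 rad/s:
zero (1 + j844·0.004) = 1 + j3.376 → |·| ≈ 3.521, ∠ ≈ 73.50°
pole (1 + j844·0.025) = 1 + j21.1 → |·| ≈ 21.124, ∠ ≈ 87.29°
|T| = 125 · 3.521 / (21.124) ≈ 20.835
Gain = 20 log₁₀(20.835) ≈ 26.38 dB

26.4 dB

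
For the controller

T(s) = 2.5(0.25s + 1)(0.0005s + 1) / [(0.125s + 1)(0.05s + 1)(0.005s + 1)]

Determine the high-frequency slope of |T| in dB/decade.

-20 dB/decade

Each pole contributes −20 dB/decade at high frequency; each zero contributes +20 dB/decade.
Net: 2 zero(s) − 3 pole(s) → -20 dB/decade.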